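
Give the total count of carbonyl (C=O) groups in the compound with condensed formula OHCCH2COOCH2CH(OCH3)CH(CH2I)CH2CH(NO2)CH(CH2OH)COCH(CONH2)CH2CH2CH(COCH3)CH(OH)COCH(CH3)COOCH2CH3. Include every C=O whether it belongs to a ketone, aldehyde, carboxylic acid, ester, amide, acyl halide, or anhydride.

7

OHC: aldehyde, 1 C=O (running total 1).
CH2COOCH2: ester, 1 C=O (running total 2).
CO: ketone, 1 C=O (running total 3).
CH(CONH2): amide, 1 C=O (running total 4).
CH(COCH3): ketone, 1 C=O (running total 5).
CO: ketone, 1 C=O (running total 6).
COOCH2CH3: ester, 1 C=O (running total 7).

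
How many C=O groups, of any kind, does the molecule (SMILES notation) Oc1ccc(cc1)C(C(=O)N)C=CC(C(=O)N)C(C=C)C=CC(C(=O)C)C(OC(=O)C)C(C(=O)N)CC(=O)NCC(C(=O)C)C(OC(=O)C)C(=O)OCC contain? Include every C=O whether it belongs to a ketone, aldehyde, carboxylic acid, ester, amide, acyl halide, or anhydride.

CH(CONH2): amide, 1 C=O (running total 1).
CH(CONH2): amide, 1 C=O (running total 2).
CH(COCH3): ketone, 1 C=O (running total 3).
CH(OCOCH3): ester, 1 C=O (running total 4).
CH(CONH2): amide, 1 C=O (running total 5).
CH2CONHCH2: amide, 1 C=O (running total 6).
CH(COCH3): ketone, 1 C=O (running total 7).
CH(OCOCH3): ester, 1 C=O (running total 8).
COOCH2CH3: ester, 1 C=O (running total 9).

9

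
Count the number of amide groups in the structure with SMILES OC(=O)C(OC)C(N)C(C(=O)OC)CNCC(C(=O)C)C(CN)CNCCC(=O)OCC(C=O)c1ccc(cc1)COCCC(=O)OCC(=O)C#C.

–COOH: carbonyl C bonded to –OH and C → carboxylic acid (the –OH is not a separate alcohol).
pendant –OCH3: C–O–C with sp³ C, no adjacent C=O → ether.
–NH2 on an sp³ carbon with no adjacent C=O → amine.
pendant –COOCH3: carbonyl C bonded to C and –OCH3 → ester.
C–N–C with sp³ carbons and no adjacent C=O → amine (secondary).
pendant –COCH3: carbonyl C bonded to two carbons → ketone.
pendant –CH2NH2: N on sp³ C, no adjacent C=O → amine.
C–N–C with sp³ carbons and no adjacent C=O → amine (secondary).
–C(=O)–O–C with C on the carbonyl side → ester.
pendant –CHO: carbonyl C bonded to C and H → aldehyde.
para-disubstituted benzene ring → arene.
C–O–C with sp³ carbons on both sides and no adjacent C=O → ether.
–C(=O)–O–C with C on the carbonyl side → ester.
–C(=O)– with carbon on both sides → ketone.
C≡C triple bond → alkyne.
No segment is a amide: CH(NH2) is amine, not amide; CH2NHCH2 is amine, not amide; CH(CH2NH2) is amine, not amide. → 0.

0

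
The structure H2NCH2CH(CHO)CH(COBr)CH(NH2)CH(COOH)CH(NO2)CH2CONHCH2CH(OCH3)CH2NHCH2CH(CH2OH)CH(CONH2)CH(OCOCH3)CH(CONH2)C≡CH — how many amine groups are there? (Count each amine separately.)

3

–NH2 on an sp³ carbon with no adjacent C=O → amine.
pendant –CHO: carbonyl C bonded to C and H → aldehyde.
pendant –C(=O)X: carbonyl C bonded to C and halogen → acyl halide.
–NH2 on an sp³ carbon with no adjacent C=O → amine.
pendant –COOH: carbonyl C bonded to C and –OH → carboxylic acid.
–NO2 on an sp³ carbon → nitro (the N=O is not a carbonyl).
–C(=O)–N– linkage → amide (the N is not an amine).
pendant –OCH3: C–O–C with sp³ C, no adjacent C=O → ether.
C–N–C with sp³ carbons and no adjacent C=O → amine (secondary).
pendant –CH2OH on an sp³ backbone C → alcohol.
pendant –CONH2: carbonyl C bonded to C and N → amide.
pendant –OC(=O)CH3: an acyloxy group → ester.
pendant –CONH2: carbonyl C bonded to C and N → amide.
C≡C triple bond → alkyne.
Amine appears at: H2NCH2, CH(NH2), CH2NHCH2 → 3.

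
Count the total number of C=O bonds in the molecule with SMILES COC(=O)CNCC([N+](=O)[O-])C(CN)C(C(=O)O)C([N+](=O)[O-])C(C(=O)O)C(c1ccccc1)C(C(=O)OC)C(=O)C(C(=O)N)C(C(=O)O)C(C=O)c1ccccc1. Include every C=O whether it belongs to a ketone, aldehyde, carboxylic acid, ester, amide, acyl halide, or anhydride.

8

CH3OOC: ester, 1 C=O (running total 1).
CH(COOH): carboxylic acid, 1 C=O (running total 2).
CH(COOH): carboxylic acid, 1 C=O (running total 3).
CH(COOCH3): ester, 1 C=O (running total 4).
CO: ketone, 1 C=O (running total 5).
CH(CONH2): amide, 1 C=O (running total 6).
CH(COOH): carboxylic acid, 1 C=O (running total 7).
CH(CHO): aldehyde, 1 C=O (running total 8).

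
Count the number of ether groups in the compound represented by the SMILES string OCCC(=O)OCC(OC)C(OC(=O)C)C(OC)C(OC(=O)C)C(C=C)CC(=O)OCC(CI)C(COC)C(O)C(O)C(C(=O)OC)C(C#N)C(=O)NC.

Taking each segment in turn:
  HOCH2: HO– on an sp³ carbon → alcohol.
  CH2COOCH2: –C(=O)–O–C with C on the carbonyl side → ester.
  CH(OCH3): pendant –OCH3: C–O–C with sp³ C, no adjacent C=O → ether.
  CH(OCOCH3): pendant –OC(=O)CH3: an acyloxy group → ester.
  CH(OCH3): pendant –OCH3: C–O–C with sp³ C, no adjacent C=O → ether.
  CH(OCOCH3): pendant –OC(=O)CH3: an acyloxy group → ester.
  CH(CH=CH2): pendant –CH=CH2: C=C double bond → alkene.
  CH2COOCH2: –C(=O)–O–C with C on the carbonyl side → ester.
  CH(CH2I): pendant –CH2X: halogen on sp³ carbon → alkyl halide.
  CH(CH2OCH3): pendant –CH2OCH3: C–O–C linkage → ether.
  CH(OH): –OH on an sp³ carbon → alcohol (secondary).
  CH(OH): –OH on an sp³ carbon → alcohol (secondary).
  CH(COOCH3): pendant –COOCH3: carbonyl C bonded to C and –OCH3 → ester.
  CH(CN): pendant –C≡N: nitrile.
  CONHCH3: –C(=O)NHCH3: carbonyl C bonded to C and to N → amide (the N is not an amine).
Ether appears at: CH(OCH3), CH(OCH3), CH(CH2OCH3) → 3.

3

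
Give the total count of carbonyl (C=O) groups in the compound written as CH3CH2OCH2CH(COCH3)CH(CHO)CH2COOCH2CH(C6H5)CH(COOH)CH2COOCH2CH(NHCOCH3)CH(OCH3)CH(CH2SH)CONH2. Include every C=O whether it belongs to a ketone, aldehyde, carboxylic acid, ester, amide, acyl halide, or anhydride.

CH(COCH3): ketone, 1 C=O (running total 1).
CH(CHO): aldehyde, 1 C=O (running total 2).
CH2COOCH2: ester, 1 C=O (running total 3).
CH(COOH): carboxylic acid, 1 C=O (running total 4).
CH2COOCH2: ester, 1 C=O (running total 5).
CH(NHCOCH3): amide, 1 C=O (running total 6).
CONH2: amide, 1 C=O (running total 7).

7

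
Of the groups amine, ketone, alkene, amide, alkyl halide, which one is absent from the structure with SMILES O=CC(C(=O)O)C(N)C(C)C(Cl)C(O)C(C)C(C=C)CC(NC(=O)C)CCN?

ketone

amide: present (CH(NHCOCH3) — pendant –NHC(=O)CH3: N bonded to a carbonyl → amide (not amine)).
amine: present (CH(NH2) — –NH2 on an sp³ carbon with no adjacent C=O → amine).
alkene: present (CH(CH=CH2) — pendant –CH=CH2: C=C double bond → alkene).
alkyl halide: present (CH(Cl) — halogen on an sp³ carbon → alkyl halide).
ketone: absent. In CH(NHCOCH3), the C=O is bonded to nitrogen, which defines an amide, not a ketone. In CH(COOH), the C=O bears an –OH, making it a carboxylic acid rather than a ketone. In OHC, the carbonyl carbon carries an H, so it is an aldehyde, not a ketone.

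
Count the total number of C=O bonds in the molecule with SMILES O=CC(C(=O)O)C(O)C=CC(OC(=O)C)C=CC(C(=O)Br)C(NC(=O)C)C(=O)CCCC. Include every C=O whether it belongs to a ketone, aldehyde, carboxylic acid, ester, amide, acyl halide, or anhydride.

6

OHC: aldehyde, 1 C=O (running total 1).
CH(COOH): carboxylic acid, 1 C=O (running total 2).
CH(OCOCH3): ester, 1 C=O (running total 3).
CH(COBr): acyl halide, 1 C=O (running total 4).
CH(NHCOCH3): amide, 1 C=O (running total 5).
CO: ketone, 1 C=O (running total 6).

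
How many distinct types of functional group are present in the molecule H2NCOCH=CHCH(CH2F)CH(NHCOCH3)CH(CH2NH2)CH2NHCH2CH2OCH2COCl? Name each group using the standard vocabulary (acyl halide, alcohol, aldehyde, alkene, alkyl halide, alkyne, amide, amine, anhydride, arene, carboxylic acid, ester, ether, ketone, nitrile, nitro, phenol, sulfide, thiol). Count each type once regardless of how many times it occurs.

Reading the structure from left to right:
  H2NCO: –C(=O)NH2: carbonyl C bonded to C and to N → amide (the N is not a separate amine).
  CH=CH: C=C double bond → alkene.
  CH(CH2F): pendant –CH2X: halogen on sp³ carbon → alkyl halide.
  CH(NHCOCH3): pendant –NHC(=O)CH3: N bonded to a carbonyl → amide (not amine).
  CH(CH2NH2): pendant –CH2NH2: N on sp³ C, no adjacent C=O → amine.
  CH2NHCH2: C–N–C with sp³ carbons and no adjacent C=O → amine (secondary).
  CH2OCH2: C–O–C with sp³ carbons on both sides and no adjacent C=O → ether.
  COCl: –C(=O)Cl: carbonyl C bonded to C and to a halogen → acyl halide (not alkyl halide).
Distinct types present: acyl halide, alkene, alkyl halide, amide, amine, ether.

6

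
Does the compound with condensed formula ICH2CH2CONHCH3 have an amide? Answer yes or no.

halogen on an sp³ carbon → alkyl halide.
–C(=O)NHCH3: carbonyl C bonded to C and to N → amide (the N is not an amine).
The CONHCH3 segment supplies the amide: –C(=O)NHCH3: carbonyl C bonded to C and to N → amide (the N is not an amine).

yes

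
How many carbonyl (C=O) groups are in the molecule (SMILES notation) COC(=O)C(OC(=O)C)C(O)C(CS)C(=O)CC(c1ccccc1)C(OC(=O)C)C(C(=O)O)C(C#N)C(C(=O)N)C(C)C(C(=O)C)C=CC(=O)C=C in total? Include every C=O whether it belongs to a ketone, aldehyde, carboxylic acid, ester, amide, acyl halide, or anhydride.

CH3OOC: ester, 1 C=O (running total 1).
CH(OCOCH3): ester, 1 C=O (running total 2).
CO: ketone, 1 C=O (running total 3).
CH(OCOCH3): ester, 1 C=O (running total 4).
CH(COOH): carboxylic acid, 1 C=O (running total 5).
CH(CONH2): amide, 1 C=O (running total 6).
CH(COCH3): ketone, 1 C=O (running total 7).
CO: ketone, 1 C=O (running total 8).

8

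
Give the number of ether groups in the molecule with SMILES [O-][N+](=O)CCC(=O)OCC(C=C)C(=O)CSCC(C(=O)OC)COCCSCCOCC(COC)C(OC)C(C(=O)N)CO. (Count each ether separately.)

–NO2 on carbon → nitro group.
–C(=O)–O–C with C on the carbonyl side → ester.
pendant –CH=CH2: C=C double bond → alkene.
–C(=O)– with carbon on both sides → ketone.
C–S–C linkage → sulfide (thioether).
pendant –COOCH3: carbonyl C bonded to C and –OCH3 → ester.
C–O–C with sp³ carbons on both sides and no adjacent C=O → ether.
C–S–C linkage → sulfide (thioether).
C–O–C with sp³ carbons on both sides and no adjacent C=O → ether.
pendant –CH2OCH3: C–O–C linkage → ether.
pendant –OCH3: C–O–C with sp³ C, no adjacent C=O → ether.
pendant –CONH2: carbonyl C bonded to C and N → amide.
–OH on an sp³ carbon → alcohol.
Ether appears at: CH2OCH2, CH2OCH2, CH(CH2OCH3), CH(OCH3) → 4.

4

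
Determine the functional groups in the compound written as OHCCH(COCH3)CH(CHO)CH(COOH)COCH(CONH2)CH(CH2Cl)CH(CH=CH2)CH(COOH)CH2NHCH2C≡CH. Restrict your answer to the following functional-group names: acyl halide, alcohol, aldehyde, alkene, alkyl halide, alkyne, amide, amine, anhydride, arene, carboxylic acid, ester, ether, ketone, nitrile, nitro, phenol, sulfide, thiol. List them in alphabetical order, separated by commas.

Reading the structure from left to right:
  OHC: terminal –CHO: carbonyl C bonded to H and C → aldehyde.
  CH(COCH3): pendant –COCH3: carbonyl C bonded to two carbons → ketone.
  CH(CHO): pendant –CHO: carbonyl C bonded to C and H → aldehyde.
  CH(COOH): pendant –COOH: carbonyl C bonded to C and –OH → carboxylic acid.
  CO: –C(=O)– with carbon on both sides → ketone.
  CH(CONH2): pendant –CONH2: carbonyl C bonded to C and N → amide.
  CH(CH2Cl): pendant –CH2X: halogen on sp³ carbon → alkyl halide.
  CH(CH=CH2): pendant –CH=CH2: C=C double bond → alkene.
  CH(COOH): pendant –COOH: carbonyl C bonded to C and –OH → carboxylic acid.
  CH2NHCH2: C–N–C with sp³ carbons and no adjacent C=O → amine (secondary).
  C≡CH: C≡C triple bond → alkyne.

aldehyde, alkene, alkyl halide, alkyne, amide, amine, carboxylic acid, ketone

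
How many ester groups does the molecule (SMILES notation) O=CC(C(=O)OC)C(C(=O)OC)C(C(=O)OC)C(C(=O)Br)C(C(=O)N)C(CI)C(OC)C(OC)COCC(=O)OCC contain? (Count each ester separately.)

terminal –CHO: carbonyl C bonded to H and C → aldehyde.
pendant –COOCH3: carbonyl C bonded to C and –OCH3 → ester.
pendant –COOCH3: carbonyl C bonded to C and –OCH3 → ester.
pendant –COOCH3: carbonyl C bonded to C and –OCH3 → ester.
pendant –C(=O)X: carbonyl C bonded to C and halogen → acyl halide.
pendant –CONH2: carbonyl C bonded to C and N → amide.
pendant –CH2X: halogen on sp³ carbon → alkyl halide.
pendant –OCH3: C–O–C with sp³ C, no adjacent C=O → ether.
pendant –OCH3: C–O–C with sp³ C, no adjacent C=O → ether.
C–O–C with sp³ carbons on both sides and no adjacent C=O → ether.
–C(=O)OCH2CH3: carbonyl C bonded to C and to –OEt → ester.
Ester appears at: CH(COOCH3), CH(COOCH3), CH(COOCH3), COOCH2CH3 → 4.

4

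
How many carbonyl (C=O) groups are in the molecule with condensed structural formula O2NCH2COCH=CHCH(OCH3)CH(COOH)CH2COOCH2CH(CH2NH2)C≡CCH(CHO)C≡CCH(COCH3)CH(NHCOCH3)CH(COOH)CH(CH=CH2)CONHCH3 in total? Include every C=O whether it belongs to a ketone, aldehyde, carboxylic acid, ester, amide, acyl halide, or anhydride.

CO: ketone, 1 C=O (running total 1).
CH(COOH): carboxylic acid, 1 C=O (running total 2).
CH2COOCH2: ester, 1 C=O (running total 3).
CH(CHO): aldehyde, 1 C=O (running total 4).
CH(COCH3): ketone, 1 C=O (running total 5).
CH(NHCOCH3): amide, 1 C=O (running total 6).
CH(COOH): carboxylic acid, 1 C=O (running total 7).
CONHCH3: amide, 1 C=O (running total 8).

8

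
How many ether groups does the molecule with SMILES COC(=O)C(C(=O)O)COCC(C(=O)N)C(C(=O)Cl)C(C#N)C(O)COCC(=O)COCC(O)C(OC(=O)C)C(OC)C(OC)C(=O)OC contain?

5

Working along the chain:
  CH3OOC: CH3O–C(=O)–: carbonyl C bonded to C and to –OCH3 → ester (not ketone + ether).
  CH(COOH): pendant –COOH: carbonyl C bonded to C and –OH → carboxylic acid.
  CH2OCH2: C–O–C with sp³ carbons on both sides and no adjacent C=O → ether.
  CH(CONH2): pendant –CONH2: carbonyl C bonded to C and N → amide.
  CH(COCl): pendant –C(=O)X: carbonyl C bonded to C and halogen → acyl halide.
  CH(CN): pendant –C≡N: nitrile.
  CH(OH): –OH on an sp³ carbon → alcohol (secondary).
  CH2OCH2: C–O–C with sp³ carbons on both sides and no adjacent C=O → ether.
  CO: –C(=O)– with carbon on both sides → ketone.
  CH2OCH2: C–O–C with sp³ carbons on both sides and no adjacent C=O → ether.
  CH(OH): –OH on an sp³ carbon → alcohol (secondary).
  CH(OCOCH3): pendant –OC(=O)CH3: an acyloxy group → ester.
  CH(OCH3): pendant –OCH3: C–O–C with sp³ C, no adjacent C=O → ether.
  CH(OCH3): pendant –OCH3: C–O–C with sp³ C, no adjacent C=O → ether.
  COOCH3: –C(=O)OCH3: carbonyl C bonded to C and to –OCH3 → ester (not ketone + ether).
Ether appears at: CH2OCH2, CH2OCH2, CH2OCH2, CH(OCH3), CH(OCH3) → 5.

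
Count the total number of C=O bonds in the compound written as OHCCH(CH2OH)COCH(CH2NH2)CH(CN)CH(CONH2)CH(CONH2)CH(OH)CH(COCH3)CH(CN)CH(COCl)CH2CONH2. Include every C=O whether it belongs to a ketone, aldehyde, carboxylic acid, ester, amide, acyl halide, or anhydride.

OHC: aldehyde, 1 C=O (running total 1).
CO: ketone, 1 C=O (running total 2).
CH(CONH2): amide, 1 C=O (running total 3).
CH(CONH2): amide, 1 C=O (running total 4).
CH(COCH3): ketone, 1 C=O (running total 5).
CH(COCl): acyl halide, 1 C=O (running total 6).
CONH2: amide, 1 C=O (running total 7).

7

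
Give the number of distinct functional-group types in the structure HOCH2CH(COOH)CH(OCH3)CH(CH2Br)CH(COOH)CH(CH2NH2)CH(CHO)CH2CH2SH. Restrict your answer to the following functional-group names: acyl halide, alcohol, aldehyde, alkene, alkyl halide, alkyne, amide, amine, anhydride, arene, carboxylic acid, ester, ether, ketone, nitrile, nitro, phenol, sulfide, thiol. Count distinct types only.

7

Working along the chain:
  HOCH2: HO– on an sp³ carbon → alcohol.
  CH(COOH): pendant –COOH: carbonyl C bonded to C and –OH → carboxylic acid.
  CH(OCH3): pendant –OCH3: C–O–C with sp³ C, no adjacent C=O → ether.
  CH(CH2Br): pendant –CH2X: halogen on sp³ carbon → alkyl halide.
  CH(COOH): pendant –COOH: carbonyl C bonded to C and –OH → carboxylic acid.
  CH(CH2NH2): pendant –CH2NH2: N on sp³ C, no adjacent C=O → amine.
  CH(CHO): pendant –CHO: carbonyl C bonded to C and H → aldehyde.
  CH2SH: –SH on an sp³ carbon → thiol.
Distinct types present: alcohol, aldehyde, alkyl halide, amine, carboxylic acid, ether, thiol.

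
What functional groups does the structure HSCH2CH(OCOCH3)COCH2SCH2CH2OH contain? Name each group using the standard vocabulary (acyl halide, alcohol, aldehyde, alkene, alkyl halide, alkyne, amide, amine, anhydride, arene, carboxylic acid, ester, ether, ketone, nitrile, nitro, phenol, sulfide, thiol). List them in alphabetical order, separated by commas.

alcohol, ester, ketone, sulfide, thiol

Reading the structure from left to right:
  HSCH2: –SH on an sp³ carbon → thiol.
  CH(OCOCH3): pendant –OC(=O)CH3: an acyloxy group → ester.
  CO: –C(=O)– with carbon on both sides → ketone.
  CH2SCH2: C–S–C linkage → sulfide (thioether).
  CH2OH: –OH on an sp³ carbon → alcohol.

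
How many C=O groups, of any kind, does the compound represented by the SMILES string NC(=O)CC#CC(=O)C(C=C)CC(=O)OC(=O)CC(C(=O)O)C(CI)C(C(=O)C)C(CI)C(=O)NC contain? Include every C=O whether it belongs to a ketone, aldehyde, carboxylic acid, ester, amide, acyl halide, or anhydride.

7

H2NCO: amide, 1 C=O (running total 1).
CO: ketone, 1 C=O (running total 2).
CH2CO-O-COCH2: anhydride, 2 C=O (running total 4).
CH(COOH): carboxylic acid, 1 C=O (running total 5).
CH(COCH3): ketone, 1 C=O (running total 6).
CONHCH3: amide, 1 C=O (running total 7).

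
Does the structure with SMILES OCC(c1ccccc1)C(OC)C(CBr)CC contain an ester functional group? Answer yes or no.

no

Working along the chain:
  HOCH2: HO– on an sp³ carbon → alcohol.
  CH(C6H5): pendant –C6H5: benzene ring → arene.
  CH(OCH3): pendant –OCH3: C–O–C with sp³ C, no adjacent C=O → ether.
  CH(CH2Br): pendant –CH2X: halogen on sp³ carbon → alkyl halide.
The groups actually present are: alcohol, alkyl halide, arene, ether.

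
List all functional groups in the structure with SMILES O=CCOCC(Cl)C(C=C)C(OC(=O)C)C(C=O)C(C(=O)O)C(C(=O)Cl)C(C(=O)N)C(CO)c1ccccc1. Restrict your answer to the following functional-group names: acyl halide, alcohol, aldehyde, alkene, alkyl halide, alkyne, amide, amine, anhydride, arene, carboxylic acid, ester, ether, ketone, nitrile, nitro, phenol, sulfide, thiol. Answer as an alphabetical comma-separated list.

Taking each segment in turn:
  OHC: terminal –CHO: carbonyl C bonded to H and C → aldehyde.
  CH2OCH2: C–O–C with sp³ carbons on both sides and no adjacent C=O → ether.
  CH(Cl): halogen on an sp³ carbon → alkyl halide.
  CH(CH=CH2): pendant –CH=CH2: C=C double bond → alkene.
  CH(OCOCH3): pendant –OC(=O)CH3: an acyloxy group → ester.
  CH(CHO): pendant –CHO: carbonyl C bonded to C and H → aldehyde.
  CH(COOH): pendant –COOH: carbonyl C bonded to C and –OH → carboxylic acid.
  CH(COCl): pendant –C(=O)X: carbonyl C bonded to C and halogen → acyl halide.
  CH(CONH2): pendant –CONH2: carbonyl C bonded to C and N → amide.
  CH(CH2OH): pendant –CH2OH on an sp³ backbone C → alcohol.
  C6H5: –C6H5 phenyl ring → arene.

acyl halide, alcohol, aldehyde, alkene, alkyl halide, amide, arene, carboxylic acid, ester, ether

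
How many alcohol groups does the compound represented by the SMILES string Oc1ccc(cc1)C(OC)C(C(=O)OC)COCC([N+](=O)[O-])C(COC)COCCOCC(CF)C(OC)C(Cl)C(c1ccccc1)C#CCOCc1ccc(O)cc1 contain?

0

Taking each segment in turn:
  HOC6H4: –OH attached directly to an aromatic ring → phenol (not alcohol); the ring itself is an arene.
  CH(OCH3): pendant –OCH3: C–O–C with sp³ C, no adjacent C=O → ether.
  CH(COOCH3): pendant –COOCH3: carbonyl C bonded to C and –OCH3 → ester.
  CH2OCH2: C–O–C with sp³ carbons on both sides and no adjacent C=O → ether.
  CH(NO2): –NO2 on an sp³ carbon → nitro (the N=O is not a carbonyl).
  CH(CH2OCH3): pendant –CH2OCH3: C–O–C linkage → ether.
  CH2OCH2: C–O–C with sp³ carbons on both sides and no adjacent C=O → ether.
  CH2OCH2: C–O–C with sp³ carbons on both sides and no adjacent C=O → ether.
  CH(CH2F): pendant –CH2X: halogen on sp³ carbon → alkyl halide.
  CH(OCH3): pendant –OCH3: C–O–C with sp³ C, no adjacent C=O → ether.
  CH(Cl): halogen on an sp³ carbon → alkyl halide.
  CH(C6H5): pendant –C6H5: benzene ring → arene.
  C≡C: C≡C triple bond → alkyne.
  CH2OCH2: C–O–C with sp³ carbons on both sides and no adjacent C=O → ether.
  C6H4OH: –OH attached directly to an aromatic ring → phenol (not alcohol); the ring itself is an arene.
No segment is a alcohol: HOC6H4 is arene/phenol, not alcohol; CH(OCH3) is ether, not alcohol; CH2OCH2 is ether, not alcohol. → 0.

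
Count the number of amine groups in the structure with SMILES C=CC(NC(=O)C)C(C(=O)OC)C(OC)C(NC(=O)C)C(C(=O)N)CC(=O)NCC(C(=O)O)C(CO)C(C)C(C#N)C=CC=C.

0

Taking each segment in turn:
  CH2=CH: C=C double bond → alkene.
  CH(NHCOCH3): pendant –NHC(=O)CH3: N bonded to a carbonyl → amide (not amine).
  CH(COOCH3): pendant –COOCH3: carbonyl C bonded to C and –OCH3 → ester.
  CH(OCH3): pendant –OCH3: C–O–C with sp³ C, no adjacent C=O → ether.
  CH(NHCOCH3): pendant –NHC(=O)CH3: N bonded to a carbonyl → amide (not amine).
  CH(CONH2): pendant –CONH2: carbonyl C bonded to C and N → amide.
  CH2CONHCH2: –C(=O)–N– linkage → amide (the N is not an amine).
  CH(COOH): pendant –COOH: carbonyl C bonded to C and –OH → carboxylic acid.
  CH(CH2OH): pendant –CH2OH on an sp³ backbone C → alcohol.
  CH(CN): pendant –C≡N: nitrile.
  CH=CH: C=C double bond → alkene.
  CH=CH2: C=C double bond → alkene.
No segment is a amine: CH(NHCOCH3) is amide, not amine; CH(NHCOCH3) is amide, not amine; CH(CONH2) is amide, not amine. → 0.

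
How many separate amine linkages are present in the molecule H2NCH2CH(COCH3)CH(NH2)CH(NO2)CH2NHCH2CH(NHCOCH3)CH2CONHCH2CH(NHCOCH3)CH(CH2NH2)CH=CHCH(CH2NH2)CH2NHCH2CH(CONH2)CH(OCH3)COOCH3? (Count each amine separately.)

–NH2 on an sp³ carbon with no adjacent C=O → amine.
pendant –COCH3: carbonyl C bonded to two carbons → ketone.
–NH2 on an sp³ carbon with no adjacent C=O → amine.
–NO2 on an sp³ carbon → nitro (the N=O is not a carbonyl).
C–N–C with sp³ carbons and no adjacent C=O → amine (secondary).
pendant –NHC(=O)CH3: N bonded to a carbonyl → amide (not amine).
–C(=O)–N– linkage → amide (the N is not an amine).
pendant –NHC(=O)CH3: N bonded to a carbonyl → amide (not amine).
pendant –CH2NH2: N on sp³ C, no adjacent C=O → amine.
C=C double bond → alkene.
pendant –CH2NH2: N on sp³ C, no adjacent C=O → amine.
C–N–C with sp³ carbons and no adjacent C=O → amine (secondary).
pendant –CONH2: carbonyl C bonded to C and N → amide.
pendant –OCH3: C–O–C with sp³ C, no adjacent C=O → ether.
–C(=O)OCH3: carbonyl C bonded to C and to –OCH3 → ester (not ketone + ether).
Amine appears at: H2NCH2, CH(NH2), CH2NHCH2, CH(CH2NH2), CH(CH2NH2), CH2NHCH2 → 6.

6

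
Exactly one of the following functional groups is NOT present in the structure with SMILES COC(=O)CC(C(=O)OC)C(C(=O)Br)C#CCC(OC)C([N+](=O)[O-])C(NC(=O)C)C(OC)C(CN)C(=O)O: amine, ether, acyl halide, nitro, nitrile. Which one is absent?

nitrile

acyl halide: present (CH(COBr) — pendant –C(=O)X: carbonyl C bonded to C and halogen → acyl halide).
amine: present (CH(CH2NH2) — pendant –CH2NH2: N on sp³ C, no adjacent C=O → amine).
ether: present (CH(OCH3) — pendant –OCH3: C–O–C with sp³ C, no adjacent C=O → ether).
nitro: present (CH(NO2) — –NO2 on an sp³ carbon → nitro (the N=O is not a carbonyl)).
nitrile: absent. In C≡C, the triple bond is C≡C, not C≡N.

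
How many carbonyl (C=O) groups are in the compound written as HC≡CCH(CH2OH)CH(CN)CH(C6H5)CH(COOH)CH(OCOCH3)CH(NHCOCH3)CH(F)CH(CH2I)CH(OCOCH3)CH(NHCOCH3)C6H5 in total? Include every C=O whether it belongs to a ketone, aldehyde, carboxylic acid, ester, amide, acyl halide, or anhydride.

5

CH(COOH): carboxylic acid, 1 C=O (running total 1).
CH(OCOCH3): ester, 1 C=O (running total 2).
CH(NHCOCH3): amide, 1 C=O (running total 3).
CH(OCOCH3): ester, 1 C=O (running total 4).
CH(NHCOCH3): amide, 1 C=O (running total 5).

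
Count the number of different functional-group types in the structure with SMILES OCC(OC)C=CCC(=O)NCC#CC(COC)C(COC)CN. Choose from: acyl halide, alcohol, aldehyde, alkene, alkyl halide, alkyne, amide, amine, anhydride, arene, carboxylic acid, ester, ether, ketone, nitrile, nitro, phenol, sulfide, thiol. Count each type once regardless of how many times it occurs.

6

Taking each segment in turn:
  HOCH2: HO– on an sp³ carbon → alcohol.
  CH(OCH3): pendant –OCH3: C–O–C with sp³ C, no adjacent C=O → ether.
  CH=CH: C=C double bond → alkene.
  CH2CONHCH2: –C(=O)–N– linkage → amide (the N is not an amine).
  C≡C: C≡C triple bond → alkyne.
  CH(CH2OCH3): pendant –CH2OCH3: C–O–C linkage → ether.
  CH(CH2OCH3): pendant –CH2OCH3: C–O–C linkage → ether.
  CH2NH2: –NH2 on an sp³ carbon with no adjacent C=O → amine.
Distinct types present: alcohol, alkene, alkyne, amide, amine, ether.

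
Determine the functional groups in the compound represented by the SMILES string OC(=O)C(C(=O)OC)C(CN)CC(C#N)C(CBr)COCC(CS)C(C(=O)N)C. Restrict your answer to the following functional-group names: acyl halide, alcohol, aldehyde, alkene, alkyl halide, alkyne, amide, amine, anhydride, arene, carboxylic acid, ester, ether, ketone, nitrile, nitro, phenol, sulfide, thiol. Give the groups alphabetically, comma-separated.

–COOH: carbonyl C bonded to –OH and C → carboxylic acid (the –OH is not a separate alcohol).
pendant –COOCH3: carbonyl C bonded to C and –OCH3 → ester.
pendant –CH2NH2: N on sp³ C, no adjacent C=O → amine.
pendant –C≡N: nitrile.
pendant –CH2X: halogen on sp³ carbon → alkyl halide.
C–O–C with sp³ carbons on both sides and no adjacent C=O → ether.
pendant –CH2SH → thiol.
pendant –CONH2: carbonyl C bonded to C and N → amide.

alkyl halide, amide, amine, carboxylic acid, ester, ether, nitrile, thiol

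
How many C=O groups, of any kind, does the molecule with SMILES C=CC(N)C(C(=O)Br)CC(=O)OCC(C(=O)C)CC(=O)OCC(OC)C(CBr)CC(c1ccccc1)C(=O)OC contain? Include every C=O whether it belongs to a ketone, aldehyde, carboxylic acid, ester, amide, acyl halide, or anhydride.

5

CH(COBr): acyl halide, 1 C=O (running total 1).
CH2COOCH2: ester, 1 C=O (running total 2).
CH(COCH3): ketone, 1 C=O (running total 3).
CH2COOCH2: ester, 1 C=O (running total 4).
COOCH3: ester, 1 C=O (running total 5).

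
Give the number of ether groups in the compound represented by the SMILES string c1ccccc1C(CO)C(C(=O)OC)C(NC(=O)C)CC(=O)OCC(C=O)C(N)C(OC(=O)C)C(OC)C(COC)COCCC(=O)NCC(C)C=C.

3

Taking each segment in turn:
  C6H5: C6H5– phenyl ring → arene.
  CH(CH2OH): pendant –CH2OH on an sp³ backbone C → alcohol.
  CH(COOCH3): pendant –COOCH3: carbonyl C bonded to C and –OCH3 → ester.
  CH(NHCOCH3): pendant –NHC(=O)CH3: N bonded to a carbonyl → amide (not amine).
  CH2COOCH2: –C(=O)–O–C with C on the carbonyl side → ester.
  CH(CHO): pendant –CHO: carbonyl C bonded to C and H → aldehyde.
  CH(NH2): –NH2 on an sp³ carbon with no adjacent C=O → amine.
  CH(OCOCH3): pendant –OC(=O)CH3: an acyloxy group → ester.
  CH(OCH3): pendant –OCH3: C–O–C with sp³ C, no adjacent C=O → ether.
  CH(CH2OCH3): pendant –CH2OCH3: C–O–C linkage → ether.
  CH2OCH2: C–O–C with sp³ carbons on both sides and no adjacent C=O → ether.
  CH2CONHCH2: –C(=O)–N– linkage → amide (the N is not an amine).
  CH=CH2: C=C double bond → alkene.
Ether appears at: CH(OCH3), CH(CH2OCH3), CH2OCH2 → 3.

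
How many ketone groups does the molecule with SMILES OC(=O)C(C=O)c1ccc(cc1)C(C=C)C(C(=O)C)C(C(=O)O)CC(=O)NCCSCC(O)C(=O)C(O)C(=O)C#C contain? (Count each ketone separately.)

Working along the chain:
  HOOC: –COOH: carbonyl C bonded to –OH and C → carboxylic acid (the –OH is not a separate alcohol).
  CH(CHO): pendant –CHO: carbonyl C bonded to C and H → aldehyde.
  C6H4: para-disubstituted benzene ring → arene.
  CH(CH=CH2): pendant –CH=CH2: C=C double bond → alkene.
  CH(COCH3): pendant –COCH3: carbonyl C bonded to two carbons → ketone.
  CH(COOH): pendant –COOH: carbonyl C bonded to C and –OH → carboxylic acid.
  CH2CONHCH2: –C(=O)–N– linkage → amide (the N is not an amine).
  CH2SCH2: C–S–C linkage → sulfide (thioether).
  CH(OH): –OH on an sp³ carbon → alcohol (secondary).
  CO: –C(=O)– with carbon on both sides → ketone.
  CH(OH): –OH on an sp³ carbon → alcohol (secondary).
  CO: –C(=O)– with carbon on both sides → ketone.
  C≡CH: C≡C triple bond → alkyne.
Ketone appears at: CH(COCH3), CO, CO → 3.

3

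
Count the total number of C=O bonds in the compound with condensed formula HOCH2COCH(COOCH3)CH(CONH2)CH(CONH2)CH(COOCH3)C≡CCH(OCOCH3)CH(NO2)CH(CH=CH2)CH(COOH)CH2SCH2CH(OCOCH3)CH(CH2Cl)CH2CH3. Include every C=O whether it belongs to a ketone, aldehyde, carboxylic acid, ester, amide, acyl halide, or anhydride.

8

CO: ketone, 1 C=O (running total 1).
CH(COOCH3): ester, 1 C=O (running total 2).
CH(CONH2): amide, 1 C=O (running total 3).
CH(CONH2): amide, 1 C=O (running total 4).
CH(COOCH3): ester, 1 C=O (running total 5).
CH(OCOCH3): ester, 1 C=O (running total 6).
CH(COOH): carboxylic acid, 1 C=O (running total 7).
CH(OCOCH3): ester, 1 C=O (running total 8).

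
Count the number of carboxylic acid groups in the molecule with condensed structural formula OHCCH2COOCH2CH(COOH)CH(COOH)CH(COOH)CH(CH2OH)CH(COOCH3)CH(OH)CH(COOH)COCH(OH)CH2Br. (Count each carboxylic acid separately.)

4

terminal –CHO: carbonyl C bonded to H and C → aldehyde.
–C(=O)–O–C with C on the carbonyl side → ester.
pendant –COOH: carbonyl C bonded to C and –OH → carboxylic acid.
pendant –COOH: carbonyl C bonded to C and –OH → carboxylic acid.
pendant –COOH: carbonyl C bonded to C and –OH → carboxylic acid.
pendant –CH2OH on an sp³ backbone C → alcohol.
pendant –COOCH3: carbonyl C bonded to C and –OCH3 → ester.
–OH on an sp³ carbon → alcohol (secondary).
pendant –COOH: carbonyl C bonded to C and –OH → carboxylic acid.
–C(=O)– with carbon on both sides → ketone.
–OH on an sp³ carbon → alcohol (secondary).
halogen on an sp³ carbon → alkyl halide.
Carboxylic acid appears at: CH(COOH), CH(COOH), CH(COOH), CH(COOH) → 4.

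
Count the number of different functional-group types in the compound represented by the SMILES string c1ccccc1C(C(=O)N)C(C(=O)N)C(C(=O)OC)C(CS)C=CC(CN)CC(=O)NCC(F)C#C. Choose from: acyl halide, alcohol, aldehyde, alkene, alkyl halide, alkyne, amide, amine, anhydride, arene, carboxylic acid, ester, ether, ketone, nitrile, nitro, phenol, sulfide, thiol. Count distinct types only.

8

C6H5– phenyl ring → arene.
pendant –CONH2: carbonyl C bonded to C and N → amide.
pendant –CONH2: carbonyl C bonded to C and N → amide.
pendant –COOCH3: carbonyl C bonded to C and –OCH3 → ester.
pendant –CH2SH → thiol.
C=C double bond → alkene.
pendant –CH2NH2: N on sp³ C, no adjacent C=O → amine.
–C(=O)–N– linkage → amide (the N is not an amine).
halogen on an sp³ carbon → alkyl halide.
C≡C triple bond → alkyne.
Distinct types present: alkene, alkyl halide, alkyne, amide, amine, arene, ester, thiol.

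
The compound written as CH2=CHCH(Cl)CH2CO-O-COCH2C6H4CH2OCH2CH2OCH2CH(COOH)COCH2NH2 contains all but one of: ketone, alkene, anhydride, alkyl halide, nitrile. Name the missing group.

nitrile

alkyl halide: present (CH(Cl) — halogen on an sp³ carbon → alkyl halide).
anhydride: present (CH2CO-O-COCH2 — two acyl groups sharing one oxygen, –C(=O)–O–C(=O)– → anhydride).
ketone: present (CO — –C(=O)– with carbon on both sides → ketone).
alkene: present (CH2=CH — C=C double bond → alkene).
nitrile: no segment matches this pattern.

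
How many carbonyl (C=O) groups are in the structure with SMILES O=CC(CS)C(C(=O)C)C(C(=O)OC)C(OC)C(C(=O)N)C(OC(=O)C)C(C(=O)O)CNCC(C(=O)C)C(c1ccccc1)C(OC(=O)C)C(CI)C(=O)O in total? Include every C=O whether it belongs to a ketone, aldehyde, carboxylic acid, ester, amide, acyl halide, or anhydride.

9

OHC: aldehyde, 1 C=O (running total 1).
CH(COCH3): ketone, 1 C=O (running total 2).
CH(COOCH3): ester, 1 C=O (running total 3).
CH(CONH2): amide, 1 C=O (running total 4).
CH(OCOCH3): ester, 1 C=O (running total 5).
CH(COOH): carboxylic acid, 1 C=O (running total 6).
CH(COCH3): ketone, 1 C=O (running total 7).
CH(OCOCH3): ester, 1 C=O (running total 8).
COOH: carboxylic acid, 1 C=O (running total 9).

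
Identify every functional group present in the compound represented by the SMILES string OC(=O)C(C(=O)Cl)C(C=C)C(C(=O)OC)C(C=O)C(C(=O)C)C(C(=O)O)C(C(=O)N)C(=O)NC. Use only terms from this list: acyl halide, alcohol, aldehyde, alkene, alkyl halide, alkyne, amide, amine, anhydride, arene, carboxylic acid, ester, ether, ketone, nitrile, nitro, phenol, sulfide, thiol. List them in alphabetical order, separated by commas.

Taking each segment in turn:
  HOOC: –COOH: carbonyl C bonded to –OH and C → carboxylic acid (the –OH is not a separate alcohol).
  CH(COCl): pendant –C(=O)X: carbonyl C bonded to C and halogen → acyl halide.
  CH(CH=CH2): pendant –CH=CH2: C=C double bond → alkene.
  CH(COOCH3): pendant –COOCH3: carbonyl C bonded to C and –OCH3 → ester.
  CH(CHO): pendant –CHO: carbonyl C bonded to C and H → aldehyde.
  CH(COCH3): pendant –COCH3: carbonyl C bonded to two carbons → ketone.
  CH(COOH): pendant –COOH: carbonyl C bonded to C and –OH → carboxylic acid.
  CH(CONH2): pendant –CONH2: carbonyl C bonded to C and N → amide.
  CONHCH3: –C(=O)NHCH3: carbonyl C bonded to C and to N → amide (the N is not an amine).

acyl halide, aldehyde, alkene, amide, carboxylic acid, ester, ketone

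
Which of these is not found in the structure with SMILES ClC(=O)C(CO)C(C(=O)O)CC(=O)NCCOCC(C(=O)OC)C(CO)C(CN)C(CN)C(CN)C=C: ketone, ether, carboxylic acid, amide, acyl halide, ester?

ester: present (CH(COOCH3) — pendant –COOCH3: carbonyl C bonded to C and –OCH3 → ester).
carboxylic acid: present (CH(COOH) — pendant –COOH: carbonyl C bonded to C and –OH → carboxylic acid).
ether: present (CH2OCH2 — C–O–C with sp³ carbons on both sides and no adjacent C=O → ether).
acyl halide: present (ClCO — –C(=O)Cl: carbonyl C bonded to C and to a halogen → acyl halide (not alkyl halide)).
amide: present (CH2CONHCH2 — –C(=O)–N– linkage → amide (the N is not an amine)).
ketone: absent. In CH(COOCH3), the C=O is bonded to an –O–C group, which defines an ester, not a ketone. In CH2CONHCH2, the C=O is bonded to nitrogen, which defines an amide, not a ketone. In CH(COOH), the C=O bears an –OH, making it a carboxylic acid rather than a ketone. In ClCO, the C=O is bonded to a halogen, which defines an acyl halide, not a ketone.

ketone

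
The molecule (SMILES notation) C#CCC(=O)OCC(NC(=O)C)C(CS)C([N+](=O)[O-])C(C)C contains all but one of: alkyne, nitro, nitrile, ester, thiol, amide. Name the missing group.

nitrile

amide: present (CH(NHCOCH3) — pendant –NHC(=O)CH3: N bonded to a carbonyl → amide (not amine)).
nitro: present (CH(NO2) — –NO2 on an sp³ carbon → nitro (the N=O is not a carbonyl)).
alkyne: present (HC≡C — C≡C triple bond → alkyne).
thiol: present (CH(CH2SH) — pendant –CH2SH → thiol).
ester: present (CH2COOCH2 — –C(=O)–O–C with C on the carbonyl side → ester).
nitrile: absent. In HC≡C, the triple bond is C≡C, not C≡N.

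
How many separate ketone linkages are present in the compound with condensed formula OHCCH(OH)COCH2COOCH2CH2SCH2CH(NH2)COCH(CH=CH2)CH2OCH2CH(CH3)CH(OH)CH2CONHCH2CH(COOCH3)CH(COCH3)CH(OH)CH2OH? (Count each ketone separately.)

Taking each segment in turn:
  OHC: terminal –CHO: carbonyl C bonded to H and C → aldehyde.
  CH(OH): –OH on an sp³ carbon → alcohol (secondary).
  CO: –C(=O)– with carbon on both sides → ketone.
  CH2COOCH2: –C(=O)–O–C with C on the carbonyl side → ester.
  CH2SCH2: C–S–C linkage → sulfide (thioether).
  CH(NH2): –NH2 on an sp³ carbon with no adjacent C=O → amine.
  CO: –C(=O)– with carbon on both sides → ketone.
  CH(CH=CH2): pendant –CH=CH2: C=C double bond → alkene.
  CH2OCH2: C–O–C with sp³ carbons on both sides and no adjacent C=O → ether.
  CH(OH): –OH on an sp³ carbon → alcohol (secondary).
  CH2CONHCH2: –C(=O)–N– linkage → amide (the N is not an amine).
  CH(COOCH3): pendant –COOCH3: carbonyl C bonded to C and –OCH3 → ester.
  CH(COCH3): pendant –COCH3: carbonyl C bonded to two carbons → ketone.
  CH(OH): –OH on an sp³ carbon → alcohol (secondary).
  CH2OH: –OH on an sp³ carbon → alcohol.
Ketone appears at: CO, CO, CH(COCH3) → 3.

3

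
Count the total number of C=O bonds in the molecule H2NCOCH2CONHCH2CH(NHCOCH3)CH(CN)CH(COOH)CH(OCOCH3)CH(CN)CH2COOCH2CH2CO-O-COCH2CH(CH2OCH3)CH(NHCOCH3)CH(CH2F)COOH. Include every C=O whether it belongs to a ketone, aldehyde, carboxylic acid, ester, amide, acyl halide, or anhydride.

10

H2NCO: amide, 1 C=O (running total 1).
CH2CONHCH2: amide, 1 C=O (running total 2).
CH(NHCOCH3): amide, 1 C=O (running total 3).
CH(COOH): carboxylic acid, 1 C=O (running total 4).
CH(OCOCH3): ester, 1 C=O (running total 5).
CH2COOCH2: ester, 1 C=O (running total 6).
CH2CO-O-COCH2: anhydride, 2 C=O (running total 8).
CH(NHCOCH3): amide, 1 C=O (running total 9).
COOH: carboxylic acid, 1 C=O (running total 10).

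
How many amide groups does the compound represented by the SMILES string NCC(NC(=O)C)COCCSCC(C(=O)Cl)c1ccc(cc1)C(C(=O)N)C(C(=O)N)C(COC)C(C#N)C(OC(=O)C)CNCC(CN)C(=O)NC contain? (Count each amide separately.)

4

–NH2 on an sp³ carbon with no adjacent C=O → amine.
pendant –NHC(=O)CH3: N bonded to a carbonyl → amide (not amine).
C–O–C with sp³ carbons on both sides and no adjacent C=O → ether.
C–S–C linkage → sulfide (thioether).
pendant –C(=O)X: carbonyl C bonded to C and halogen → acyl halide.
para-disubstituted benzene ring → arene.
pendant –CONH2: carbonyl C bonded to C and N → amide.
pendant –CONH2: carbonyl C bonded to C and N → amide.
pendant –CH2OCH3: C–O–C linkage → ether.
pendant –C≡N: nitrile.
pendant –OC(=O)CH3: an acyloxy group → ester.
C–N–C with sp³ carbons and no adjacent C=O → amine (secondary).
pendant –CH2NH2: N on sp³ C, no adjacent C=O → amine.
–C(=O)NHCH3: carbonyl C bonded to C and to N → amide (the N is not an amine).
Amide appears at: CH(NHCOCH3), CH(CONH2), CH(CONH2), CONHCH3 → 4.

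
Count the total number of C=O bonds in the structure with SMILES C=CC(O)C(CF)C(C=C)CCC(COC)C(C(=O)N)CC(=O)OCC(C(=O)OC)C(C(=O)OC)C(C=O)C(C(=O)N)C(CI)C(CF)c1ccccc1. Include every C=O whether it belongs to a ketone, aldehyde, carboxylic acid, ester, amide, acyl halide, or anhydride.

CH(CONH2): amide, 1 C=O (running total 1).
CH2COOCH2: ester, 1 C=O (running total 2).
CH(COOCH3): ester, 1 C=O (running total 3).
CH(COOCH3): ester, 1 C=O (running total 4).
CH(CHO): aldehyde, 1 C=O (running total 5).
CH(CONH2): amide, 1 C=O (running total 6).

6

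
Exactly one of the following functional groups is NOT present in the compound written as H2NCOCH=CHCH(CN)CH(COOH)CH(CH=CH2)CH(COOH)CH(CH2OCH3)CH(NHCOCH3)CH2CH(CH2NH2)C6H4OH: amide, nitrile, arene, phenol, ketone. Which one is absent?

ketone

arene: present (C6H4OH — –OH attached directly to an aromatic ring → phenol (not alcohol); the ring itself is an arene).
amide: present (H2NCO — –C(=O)NH2: carbonyl C bonded to C and to N → amide (the N is not a separate amine)).
phenol: present (C6H4OH — –OH attached directly to an aromatic ring → phenol (not alcohol); the ring itself is an arene).
nitrile: present (CH(CN) — pendant –C≡N: nitrile).
ketone: absent. In each of H2NCO and CH(NHCOCH3), the C=O is bonded to nitrogen, which defines an amide, not a ketone. In CH(COOH), the C=O bears an –OH, making it a carboxylic acid rather than a ketone.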